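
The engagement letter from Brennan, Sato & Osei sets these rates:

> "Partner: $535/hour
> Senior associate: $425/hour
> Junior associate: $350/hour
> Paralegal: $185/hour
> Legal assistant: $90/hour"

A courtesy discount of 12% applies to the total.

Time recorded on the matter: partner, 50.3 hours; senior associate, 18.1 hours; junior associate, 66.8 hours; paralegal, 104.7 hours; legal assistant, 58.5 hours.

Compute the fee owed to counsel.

Partner: 50.3 × $535 = $26,910.50
Senior associate: 18.1 × $425 = $7,692.50
Junior associate: 66.8 × $350 = $23,380.00
Paralegal: 104.7 × $185 = $19,369.50
Legal assistant: 58.5 × $90 = $5,265.00
Subtotal: $82,617.50
Less 12% discount: −$9,914.10
Total: $82,617.50 − $9,914.10 = $72,703.40

$72,703.40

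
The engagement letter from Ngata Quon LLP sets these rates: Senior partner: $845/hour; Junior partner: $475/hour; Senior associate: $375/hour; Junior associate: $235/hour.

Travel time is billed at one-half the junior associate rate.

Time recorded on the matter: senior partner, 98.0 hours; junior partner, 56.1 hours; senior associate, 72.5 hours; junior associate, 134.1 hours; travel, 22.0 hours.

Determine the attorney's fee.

$170,743.50

Senior partner: 98.0 × $845 = $82,810.00
Junior partner: 56.1 × $475 = $26,647.50
Senior associate: 72.5 × $375 = $27,187.50
Junior associate: 134.1 × $235 = $31,513.50
Subtotal: $82,810.00 + $26,647.50 + $27,187.50 + $31,513.50 = $168,158.50
Travel: 22.0 × ($235 ÷ 2) = 22.0 × $117.50 = $2,585.00
Total: $168,158.50 + $2,585.00 = $170,743.50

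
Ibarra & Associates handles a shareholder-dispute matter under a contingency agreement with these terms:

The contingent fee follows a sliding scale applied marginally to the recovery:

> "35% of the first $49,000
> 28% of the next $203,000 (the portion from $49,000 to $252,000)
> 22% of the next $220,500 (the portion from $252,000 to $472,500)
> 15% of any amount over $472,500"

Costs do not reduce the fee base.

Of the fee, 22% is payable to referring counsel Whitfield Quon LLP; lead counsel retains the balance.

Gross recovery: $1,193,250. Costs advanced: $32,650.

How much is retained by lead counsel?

$179,877.75

Fee base is the gross recovery, $1,193,250; costs are reimbursed separately.
First $49,000 at 35% = $17,150.00
Next $203,000 at 28% = $56,840.00
Next $220,500 at 22% = $48,510.00
Remaining $720,750 at 15% = $108,112.50
Fee: $17,150.00 + $56,840.00 + $48,510.00 + $108,112.50 = $230,612.50
Referral share: 22% of $230,612.50 = $50,734.75; lead counsel retains $230,612.50 − $50,734.75 = $179,877.75.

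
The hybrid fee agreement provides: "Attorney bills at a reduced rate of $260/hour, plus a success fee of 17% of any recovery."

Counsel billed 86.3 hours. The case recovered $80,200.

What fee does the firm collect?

Hourly: 86.3 × $260 = $22,438.00
Success fee: 17% of $80,200 = $13,634.00
Total: $22,438.00 + $13,634.00 = $36,072.00

$36,072.00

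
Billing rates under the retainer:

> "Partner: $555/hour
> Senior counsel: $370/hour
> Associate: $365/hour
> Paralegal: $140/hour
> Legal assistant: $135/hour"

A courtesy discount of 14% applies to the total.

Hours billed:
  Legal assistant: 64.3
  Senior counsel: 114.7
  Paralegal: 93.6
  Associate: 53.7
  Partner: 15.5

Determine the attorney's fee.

Partner: 15.5 × $555 = $8,602.50
Senior counsel: 114.7 × $370 = $42,439.00
Associate: 53.7 × $365 = $19,600.50
Paralegal: 93.6 × $140 = $13,104.00
Legal assistant: 64.3 × $135 = $8,680.50
Subtotal: $92,426.50
Less 14% discount: −$12,939.71
Total: $92,426.50 − $12,939.71 = $79,486.79

$79,486.79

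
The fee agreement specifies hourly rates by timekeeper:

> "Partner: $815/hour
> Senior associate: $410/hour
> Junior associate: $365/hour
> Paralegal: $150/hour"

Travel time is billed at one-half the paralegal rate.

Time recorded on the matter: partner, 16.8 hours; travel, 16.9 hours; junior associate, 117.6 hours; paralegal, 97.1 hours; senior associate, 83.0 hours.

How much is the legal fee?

Partner: 16.8 × $815 = $13,692.00
Senior associate: 83.0 × $410 = $34,030.00
Junior associate: 117.6 × $365 = $42,924.00
Paralegal: 97.1 × $150 = $14,565.00
Subtotal: $13,692.00 + $34,030.00 + $42,924.00 + $14,565.00 = $105,211.00
Travel: 16.9 × ($150 ÷ 2) = 16.9 × $75.00 = $1,267.50
Total: $105,211.00 + $1,267.50 = $106,478.50

$106,478.50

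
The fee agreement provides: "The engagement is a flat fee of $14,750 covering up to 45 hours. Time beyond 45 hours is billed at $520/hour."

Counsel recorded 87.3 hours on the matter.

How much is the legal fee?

$36,746.00

Flat fee: $14,750.00
Excess hours: 87.3 − 45 = 42.3
Overrun: 42.3 × $520 = $21,996.00
Total: $14,750.00 + $21,996.00 = $36,746.00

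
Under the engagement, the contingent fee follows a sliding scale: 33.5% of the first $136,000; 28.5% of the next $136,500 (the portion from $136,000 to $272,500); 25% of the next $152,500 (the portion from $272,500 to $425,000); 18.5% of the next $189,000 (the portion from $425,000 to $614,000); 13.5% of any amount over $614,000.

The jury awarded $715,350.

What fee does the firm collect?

First $136,000 at 33.5% = $45,560.00
Next $136,500 at 28.5% = $38,902.50
Next $152,500 at 25% = $38,125.00
Next $189,000 at 18.5% = $34,965.00
Remaining $101,350 at 13.5% = $13,682.25
Fee: $45,560.00 + $38,902.50 + $38,125.00 + $34,965.00 + $13,682.25 = $171,234.75

$171,234.75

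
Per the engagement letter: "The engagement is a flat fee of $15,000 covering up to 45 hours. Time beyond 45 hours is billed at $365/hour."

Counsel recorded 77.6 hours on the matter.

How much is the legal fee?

$26,899.00

Flat fee: $15,000.00
Excess hours: 77.6 − 45 = 32.6
Overrun: 32.6 × $365 = $11,899.00
Total: $15,000.00 + $11,899.00 = $26,899.00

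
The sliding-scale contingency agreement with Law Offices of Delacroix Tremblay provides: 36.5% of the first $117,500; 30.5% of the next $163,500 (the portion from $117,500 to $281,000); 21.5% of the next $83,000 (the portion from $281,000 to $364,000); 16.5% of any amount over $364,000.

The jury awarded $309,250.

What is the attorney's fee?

$98,828.75

First $117,500 at 36.5% = $42,887.50
Next $163,500 at 30.5% = $49,867.50
Remaining $28,250 at 21.5% = $6,073.75
Fee: $42,887.50 + $49,867.50 + $6,073.75 = $98,828.75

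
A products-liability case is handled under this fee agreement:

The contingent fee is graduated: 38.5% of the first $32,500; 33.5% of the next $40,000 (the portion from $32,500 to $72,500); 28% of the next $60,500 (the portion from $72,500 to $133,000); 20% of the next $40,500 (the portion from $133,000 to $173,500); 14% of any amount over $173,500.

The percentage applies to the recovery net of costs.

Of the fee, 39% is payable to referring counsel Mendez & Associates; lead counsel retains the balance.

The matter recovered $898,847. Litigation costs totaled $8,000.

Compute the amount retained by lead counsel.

Fee base (net of costs): $898,847 − $8,000 = $890,847
First $32,500 at 38.5% = $12,512.50
Next $40,000 at 33.5% = $13,400.00
Next $60,500 at 28% = $16,940.00
Next $40,500 at 20% = $8,100.00
Remaining $717,347 at 14% = $100,428.58
Fee: $12,512.50 + $13,400.00 + $16,940.00 + $8,100.00 + $100,428.58 = $151,381.08
Referral share: 39% of $151,381.08 = $59,038.62; lead counsel retains $151,381.08 − $59,038.62 = $92,342.46.

$92,342.46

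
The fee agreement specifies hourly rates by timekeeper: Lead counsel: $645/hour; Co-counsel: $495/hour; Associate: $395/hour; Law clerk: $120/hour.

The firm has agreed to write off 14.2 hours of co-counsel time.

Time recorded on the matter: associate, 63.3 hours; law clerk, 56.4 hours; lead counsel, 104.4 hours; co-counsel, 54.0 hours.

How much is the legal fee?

$118,810.50

Lead counsel: 104.4 × $645 = $67,338.00
Co-counsel: 54.0 × $495 = $26,730.00
Associate: 63.3 × $395 = $25,003.50
Law clerk: 56.4 × $120 = $6,768.00
Subtotal: $125,839.50
Write-off: 14.2 × $495 = $7,029.00
Total: $125,839.50 − $7,029.00 = $118,810.50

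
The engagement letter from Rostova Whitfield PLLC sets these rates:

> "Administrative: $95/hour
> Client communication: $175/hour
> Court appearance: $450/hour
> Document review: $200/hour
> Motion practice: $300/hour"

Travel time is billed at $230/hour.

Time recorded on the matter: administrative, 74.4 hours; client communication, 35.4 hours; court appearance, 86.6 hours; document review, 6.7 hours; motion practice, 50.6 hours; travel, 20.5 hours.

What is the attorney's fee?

Administrative: 74.4 × $95 = $7,068.00
Client communication: 35.4 × $175 = $6,195.00
Court appearance: 86.6 × $450 = $38,970.00
Document review: 6.7 × $200 = $1,340.00
Motion practice: 50.6 × $300 = $15,180.00
Subtotal: $7,068.00 + $6,195.00 + $38,970.00 + $1,340.00 + $15,180.00 = $68,753.00
Travel: 20.5 × $230 = $4,715.00
Total: $68,753.00 + $4,715.00 = $73,468.00

$73,468.00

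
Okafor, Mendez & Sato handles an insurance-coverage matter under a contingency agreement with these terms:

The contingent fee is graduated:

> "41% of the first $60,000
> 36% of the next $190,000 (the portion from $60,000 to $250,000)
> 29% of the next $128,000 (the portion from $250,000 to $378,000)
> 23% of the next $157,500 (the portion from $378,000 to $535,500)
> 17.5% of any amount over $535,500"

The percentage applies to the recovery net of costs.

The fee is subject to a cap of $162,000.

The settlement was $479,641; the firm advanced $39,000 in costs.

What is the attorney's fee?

Fee base (net of costs): $479,641 − $39,000 = $440,641
First $60,000 at 41% = $24,600.00
Next $190,000 at 36% = $68,400.00
Next $128,000 at 29% = $37,120.00
Remaining $62,641 at 23% = $14,407.43
Fee: $24,600.00 + $68,400.00 + $37,120.00 + $14,407.43 = $144,527.43
$144,527.43 is under the $162,000 cap.

$144,527.43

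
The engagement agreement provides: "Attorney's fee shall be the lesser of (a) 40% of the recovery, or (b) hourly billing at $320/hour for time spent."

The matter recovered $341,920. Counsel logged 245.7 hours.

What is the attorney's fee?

$78,624.00

(a) 40% of $341,920 = $136,768.00
(b) 245.7 × $320 = $78,624.00
The lesser is (b): $78,624.00.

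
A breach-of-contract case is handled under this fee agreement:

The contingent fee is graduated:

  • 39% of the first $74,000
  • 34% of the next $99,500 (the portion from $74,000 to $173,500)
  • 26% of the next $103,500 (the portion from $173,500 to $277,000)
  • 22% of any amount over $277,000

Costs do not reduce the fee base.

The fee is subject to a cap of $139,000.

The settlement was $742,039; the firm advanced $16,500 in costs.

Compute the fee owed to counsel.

Fee base is the gross recovery, $742,039; costs are reimbursed separately.
First $74,000 at 39% = $28,860.00
Next $99,500 at 34% = $33,830.00
Next $103,500 at 26% = $26,910.00
Remaining $465,039 at 22% = $102,308.58
Fee: $28,860.00 + $33,830.00 + $26,910.00 + $102,308.58 = $191,908.58
$191,908.58 exceeds the $139,000 cap, so the fee is capped at $139,000.00.

$139,000.00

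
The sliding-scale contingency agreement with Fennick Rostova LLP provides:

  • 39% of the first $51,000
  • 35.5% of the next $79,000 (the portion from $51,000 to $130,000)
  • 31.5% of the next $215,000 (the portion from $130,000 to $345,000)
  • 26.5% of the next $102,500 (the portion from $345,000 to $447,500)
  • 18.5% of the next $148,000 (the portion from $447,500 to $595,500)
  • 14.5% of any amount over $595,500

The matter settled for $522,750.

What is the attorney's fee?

First $51,000 at 39% = $19,890.00
Next $79,000 at 35.5% = $28,045.00
Next $215,000 at 31.5% = $67,725.00
Next $102,500 at 26.5% = $27,162.50
Remaining $75,250 at 18.5% = $13,921.25
Fee: $19,890.00 + $28,045.00 + $67,725.00 + $27,162.50 + $13,921.25 = $156,743.75

$156,743.75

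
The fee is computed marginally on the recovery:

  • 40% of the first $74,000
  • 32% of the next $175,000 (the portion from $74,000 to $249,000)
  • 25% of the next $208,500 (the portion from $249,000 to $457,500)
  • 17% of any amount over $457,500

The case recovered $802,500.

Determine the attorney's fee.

$196,375.00

First $74,000 at 40% = $29,600.00
Next $175,000 at 32% = $56,000.00
Next $208,500 at 25% = $52,125.00
Remaining $345,000 at 17% = $58,650.00
Fee: $29,600.00 + $56,000.00 + $52,125.00 + $58,650.00 = $196,375.00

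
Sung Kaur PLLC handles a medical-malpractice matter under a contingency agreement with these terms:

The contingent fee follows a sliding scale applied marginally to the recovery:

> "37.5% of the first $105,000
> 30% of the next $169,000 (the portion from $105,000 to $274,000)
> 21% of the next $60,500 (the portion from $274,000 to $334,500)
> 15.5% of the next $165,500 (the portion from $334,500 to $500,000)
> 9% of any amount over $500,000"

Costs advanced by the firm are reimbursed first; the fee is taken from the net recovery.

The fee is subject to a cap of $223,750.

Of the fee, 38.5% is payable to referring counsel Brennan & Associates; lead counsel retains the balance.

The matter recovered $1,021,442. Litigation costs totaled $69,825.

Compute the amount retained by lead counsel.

Fee base (net of costs): $1,021,442 − $69,825 = $951,617
First $105,000 at 37.5% = $39,375.00
Next $169,000 at 30% = $50,700.00
Next $60,500 at 21% = $12,705.00
Next $165,500 at 15.5% = $25,652.50
Remaining $451,617 at 9% = $40,645.53
Fee: $39,375.00 + $50,700.00 + $12,705.00 + $25,652.50 + $40,645.53 = $169,078.03
$169,078.03 is under the $223,750 cap.
Referral share: 38.5% of $169,078.03 = $65,095.04; lead counsel retains $169,078.03 − $65,095.04 = $103,982.99.

$103,982.99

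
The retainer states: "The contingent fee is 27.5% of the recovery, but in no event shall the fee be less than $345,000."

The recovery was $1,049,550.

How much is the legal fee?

$345,000.00

27.5% of $1,049,550 = $288,626.25
That is below the $345,000 minimum, so the minimum applies.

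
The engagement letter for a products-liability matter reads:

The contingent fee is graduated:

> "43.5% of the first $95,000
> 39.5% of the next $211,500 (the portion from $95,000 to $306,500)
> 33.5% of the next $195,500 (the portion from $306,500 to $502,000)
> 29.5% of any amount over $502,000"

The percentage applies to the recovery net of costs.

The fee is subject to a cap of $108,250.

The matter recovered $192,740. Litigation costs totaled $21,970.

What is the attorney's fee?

$71,254.15

Fee base (net of costs): $192,740 − $21,970 = $170,770
First $95,000 at 43.5% = $41,325.00
Remaining $75,770 at 39.5% = $29,929.15
Fee: $41,325.00 + $29,929.15 = $71,254.15
$71,254.15 is under the $108,250 cap.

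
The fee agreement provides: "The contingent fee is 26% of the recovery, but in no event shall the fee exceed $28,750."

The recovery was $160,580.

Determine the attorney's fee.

26% of $160,580 = $41,750.80
That exceeds the $28,750 cap, so the fee is capped at $28,750.

$28,750.00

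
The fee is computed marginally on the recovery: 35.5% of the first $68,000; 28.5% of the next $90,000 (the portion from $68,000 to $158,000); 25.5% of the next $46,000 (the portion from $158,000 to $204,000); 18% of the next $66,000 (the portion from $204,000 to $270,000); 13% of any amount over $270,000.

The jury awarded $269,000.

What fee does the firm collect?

$73,220.00

First $68,000 at 35.5% = $24,140.00
Next $90,000 at 28.5% = $25,650.00
Next $46,000 at 25.5% = $11,730.00
Remaining $65,000 at 18% = $11,700.00
Fee: $24,140.00 + $25,650.00 + $11,730.00 + $11,700.00 = $73,220.00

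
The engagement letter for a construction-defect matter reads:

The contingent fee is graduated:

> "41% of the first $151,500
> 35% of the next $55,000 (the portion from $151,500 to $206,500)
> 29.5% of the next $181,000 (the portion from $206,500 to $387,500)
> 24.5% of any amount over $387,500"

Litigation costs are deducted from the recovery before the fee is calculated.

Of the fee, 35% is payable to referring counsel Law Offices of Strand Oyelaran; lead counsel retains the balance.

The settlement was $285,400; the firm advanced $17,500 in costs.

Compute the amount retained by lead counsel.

Fee base (net of costs): $285,400 − $17,500 = $267,900
First $151,500 at 41% = $62,115.00
Next $55,000 at 35% = $19,250.00
Remaining $61,400 at 29.5% = $18,113.00
Fee: $62,115.00 + $19,250.00 + $18,113.00 = $99,478.00
Referral share: 35% of $99,478.00 = $34,817.30; lead counsel retains $99,478.00 − $34,817.30 = $64,660.70.

$64,660.70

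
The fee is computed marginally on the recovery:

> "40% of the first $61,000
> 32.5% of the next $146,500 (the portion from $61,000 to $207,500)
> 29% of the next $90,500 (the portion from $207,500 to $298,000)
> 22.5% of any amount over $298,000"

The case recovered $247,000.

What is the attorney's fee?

$83,467.50

First $61,000 at 40% = $24,400.00
Next $146,500 at 32.5% = $47,612.50
Remaining $39,500 at 29% = $11,455.00
Fee: $24,400.00 + $47,612.50 + $11,455.00 = $83,467.50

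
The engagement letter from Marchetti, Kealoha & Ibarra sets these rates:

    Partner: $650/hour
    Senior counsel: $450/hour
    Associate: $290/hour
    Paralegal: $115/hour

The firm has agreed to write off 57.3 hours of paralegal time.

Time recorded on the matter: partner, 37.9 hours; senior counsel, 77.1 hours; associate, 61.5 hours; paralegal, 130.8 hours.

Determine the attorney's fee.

$85,617.50

Partner: 37.9 × $650 = $24,635.00
Senior counsel: 77.1 × $450 = $34,695.00
Associate: 61.5 × $290 = $17,835.00
Paralegal: 130.8 × $115 = $15,042.00
Subtotal: $92,207.00
Write-off: 57.3 × $115 = $6,589.50
Total: $92,207.00 − $6,589.50 = $85,617.50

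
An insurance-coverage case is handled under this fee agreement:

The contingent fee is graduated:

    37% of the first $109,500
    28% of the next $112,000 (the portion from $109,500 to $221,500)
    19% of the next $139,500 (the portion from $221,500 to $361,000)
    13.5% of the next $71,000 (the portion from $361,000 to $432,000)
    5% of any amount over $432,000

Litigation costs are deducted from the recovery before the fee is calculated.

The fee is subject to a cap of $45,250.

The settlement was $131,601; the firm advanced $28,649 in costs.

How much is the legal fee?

$38,092.24

Fee base (net of costs): $131,601 − $28,649 = $102,952
First $102,952 at 37% = $38,092.24
$38,092.24 is under the $45,250 cap.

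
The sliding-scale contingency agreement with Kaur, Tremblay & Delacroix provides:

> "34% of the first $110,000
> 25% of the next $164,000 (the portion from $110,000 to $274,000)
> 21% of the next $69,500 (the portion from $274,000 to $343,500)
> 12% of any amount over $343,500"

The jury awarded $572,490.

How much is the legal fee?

First $110,000 at 34% = $37,400.00
Next $164,000 at 25% = $41,000.00
Next $69,500 at 21% = $14,595.00
Remaining $228,990 at 12% = $27,478.80
Fee: $37,400.00 + $41,000.00 + $14,595.00 + $27,478.80 = $120,473.80

$120,473.80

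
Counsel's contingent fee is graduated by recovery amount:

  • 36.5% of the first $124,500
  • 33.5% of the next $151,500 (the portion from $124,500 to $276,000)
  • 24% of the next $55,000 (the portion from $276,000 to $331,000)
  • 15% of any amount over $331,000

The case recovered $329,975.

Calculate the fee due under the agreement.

$109,149.00

First $124,500 at 36.5% = $45,442.50
Next $151,500 at 33.5% = $50,752.50
Remaining $53,975 at 24% = $12,954.00
Fee: $45,442.50 + $50,752.50 + $12,954.00 = $109,149.00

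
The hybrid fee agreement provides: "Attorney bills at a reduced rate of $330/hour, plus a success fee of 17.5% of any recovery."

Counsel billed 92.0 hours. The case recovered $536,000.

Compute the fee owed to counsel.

Hourly: 92.0 × $330 = $30,360.00
Success fee: 17.5% of $536,000 = $93,800.00
Total: $30,360.00 + $93,800.00 = $124,160.00

$124,160.00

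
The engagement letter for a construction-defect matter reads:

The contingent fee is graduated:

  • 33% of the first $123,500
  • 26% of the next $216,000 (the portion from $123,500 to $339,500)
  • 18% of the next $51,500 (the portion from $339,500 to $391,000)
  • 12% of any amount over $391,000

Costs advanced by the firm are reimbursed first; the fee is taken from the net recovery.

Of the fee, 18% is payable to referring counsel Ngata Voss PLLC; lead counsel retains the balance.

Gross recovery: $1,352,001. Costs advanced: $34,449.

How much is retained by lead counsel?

$178,244.42

Fee base (net of costs): $1,352,001 − $34,449 = $1,317,552
First $123,500 at 33% = $40,755.00
Next $216,000 at 26% = $56,160.00
Next $51,500 at 18% = $9,270.00
Remaining $926,552 at 12% = $111,186.24
Fee: $40,755.00 + $56,160.00 + $9,270.00 + $111,186.24 = $217,371.24
Referral share: 18% of $217,371.24 = $39,126.82; lead counsel retains $217,371.24 − $39,126.82 = $178,244.42.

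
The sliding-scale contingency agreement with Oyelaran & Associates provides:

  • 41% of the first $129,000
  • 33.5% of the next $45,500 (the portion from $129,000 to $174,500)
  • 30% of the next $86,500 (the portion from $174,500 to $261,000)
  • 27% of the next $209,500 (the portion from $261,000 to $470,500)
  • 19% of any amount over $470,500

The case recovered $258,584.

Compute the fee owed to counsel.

First $129,000 at 41% = $52,890.00
Next $45,500 at 33.5% = $15,242.50
Remaining $84,084 at 30% = $25,225.20
Fee: $52,890.00 + $15,242.50 + $25,225.20 = $93,357.70

$93,357.70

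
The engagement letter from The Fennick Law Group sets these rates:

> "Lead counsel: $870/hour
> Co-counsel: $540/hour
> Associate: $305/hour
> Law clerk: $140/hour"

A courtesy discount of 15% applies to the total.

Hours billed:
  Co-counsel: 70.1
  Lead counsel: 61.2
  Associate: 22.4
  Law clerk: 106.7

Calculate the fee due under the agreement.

Lead counsel: 61.2 × $870 = $53,244.00
Co-counsel: 70.1 × $540 = $37,854.00
Associate: 22.4 × $305 = $6,832.00
Law clerk: 106.7 × $140 = $14,938.00
Subtotal: $112,868.00
Less 15% discount: −$16,930.20
Total: $112,868.00 − $16,930.20 = $95,937.80

$95,937.80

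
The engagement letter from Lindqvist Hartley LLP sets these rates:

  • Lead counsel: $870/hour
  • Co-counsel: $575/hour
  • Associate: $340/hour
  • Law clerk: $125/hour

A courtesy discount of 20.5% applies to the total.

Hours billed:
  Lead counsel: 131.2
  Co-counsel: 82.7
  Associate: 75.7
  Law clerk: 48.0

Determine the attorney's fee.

Lead counsel: 131.2 × $870 = $114,144.00
Co-counsel: 82.7 × $575 = $47,552.50
Associate: 75.7 × $340 = $25,738.00
Law clerk: 48.0 × $125 = $6,000.00
Subtotal: $193,434.50
Less 20.5% discount: −$39,654.07
Total: $193,434.50 − $39,654.07 = $153,780.43

$153,780.43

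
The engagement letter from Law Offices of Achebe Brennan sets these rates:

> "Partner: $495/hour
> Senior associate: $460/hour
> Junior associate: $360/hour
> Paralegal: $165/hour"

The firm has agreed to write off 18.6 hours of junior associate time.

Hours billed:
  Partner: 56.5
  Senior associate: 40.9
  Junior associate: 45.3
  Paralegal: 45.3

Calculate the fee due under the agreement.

$63,868.00

Partner: 56.5 × $495 = $27,967.50
Senior associate: 40.9 × $460 = $18,814.00
Junior associate: 45.3 × $360 = $16,308.00
Paralegal: 45.3 × $165 = $7,474.50
Subtotal: $70,564.00
Write-off: 18.6 × $360 = $6,696.00
Total: $70,564.00 − $6,696.00 = $63,868.00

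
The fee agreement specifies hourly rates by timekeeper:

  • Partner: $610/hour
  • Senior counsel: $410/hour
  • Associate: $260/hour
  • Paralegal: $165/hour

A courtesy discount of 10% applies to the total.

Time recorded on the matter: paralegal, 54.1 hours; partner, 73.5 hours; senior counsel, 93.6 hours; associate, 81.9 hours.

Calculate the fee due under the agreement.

$102,088.35

Partner: 73.5 × $610 = $44,835.00
Senior counsel: 93.6 × $410 = $38,376.00
Associate: 81.9 × $260 = $21,294.00
Paralegal: 54.1 × $165 = $8,926.50
Subtotal: $113,431.50
Less 10% discount: −$11,343.15
Total: $113,431.50 − $11,343.15 = $102,088.35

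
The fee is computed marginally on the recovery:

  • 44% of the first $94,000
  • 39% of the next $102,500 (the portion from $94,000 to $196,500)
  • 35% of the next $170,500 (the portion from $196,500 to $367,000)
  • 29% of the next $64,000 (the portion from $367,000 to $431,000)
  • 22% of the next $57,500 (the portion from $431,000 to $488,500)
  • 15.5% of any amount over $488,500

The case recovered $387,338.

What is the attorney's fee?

First $94,000 at 44% = $41,360.00
Next $102,500 at 39% = $39,975.00
Next $170,500 at 35% = $59,675.00
Remaining $20,338 at 29% = $5,898.02
Fee: $41,360.00 + $39,975.00 + $59,675.00 + $5,898.02 = $146,908.02

$146,908.02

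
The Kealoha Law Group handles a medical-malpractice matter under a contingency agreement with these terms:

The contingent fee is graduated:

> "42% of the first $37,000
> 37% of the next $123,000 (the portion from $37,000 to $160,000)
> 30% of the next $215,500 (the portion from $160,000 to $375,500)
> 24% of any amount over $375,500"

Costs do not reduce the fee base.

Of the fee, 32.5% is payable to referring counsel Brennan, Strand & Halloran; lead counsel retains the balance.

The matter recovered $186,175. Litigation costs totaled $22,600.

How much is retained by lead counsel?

$46,509.19

Fee base is the gross recovery, $186,175; costs are reimbursed separately.
First $37,000 at 42% = $15,540.00
Next $123,000 at 37% = $45,510.00
Remaining $26,175 at 30% = $7,852.50
Fee: $15,540.00 + $45,510.00 + $7,852.50 = $68,902.50
Referral share: 32.5% of $68,902.50 = $22,393.31; lead counsel retains $68,902.50 − $22,393.31 = $46,509.19.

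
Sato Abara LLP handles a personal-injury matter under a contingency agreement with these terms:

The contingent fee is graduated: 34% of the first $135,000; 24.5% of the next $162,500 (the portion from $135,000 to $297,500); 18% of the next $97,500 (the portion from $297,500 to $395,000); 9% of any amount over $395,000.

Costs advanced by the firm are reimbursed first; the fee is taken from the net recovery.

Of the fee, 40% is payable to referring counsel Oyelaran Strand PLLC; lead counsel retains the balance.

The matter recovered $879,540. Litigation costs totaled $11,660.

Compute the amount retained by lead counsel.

Fee base (net of costs): $879,540 − $11,660 = $867,880
First $135,000 at 34% = $45,900.00
Next $162,500 at 24.5% = $39,812.50
Next $97,500 at 18% = $17,550.00
Remaining $472,880 at 9% = $42,559.20
Fee: $45,900.00 + $39,812.50 + $17,550.00 + $42,559.20 = $145,821.70
Referral share: 40% of $145,821.70 = $58,328.68; lead counsel retains $145,821.70 − $58,328.68 = $87,493.02.

$87,493.02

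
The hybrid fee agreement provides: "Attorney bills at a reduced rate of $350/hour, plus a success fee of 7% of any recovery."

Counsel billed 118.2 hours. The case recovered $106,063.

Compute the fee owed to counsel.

$48,794.41

Hourly: 118.2 × $350 = $41,370.00
Success fee: 7% of $106,063 = $7,424.41
Total: $41,370.00 + $7,424.41 = $48,794.41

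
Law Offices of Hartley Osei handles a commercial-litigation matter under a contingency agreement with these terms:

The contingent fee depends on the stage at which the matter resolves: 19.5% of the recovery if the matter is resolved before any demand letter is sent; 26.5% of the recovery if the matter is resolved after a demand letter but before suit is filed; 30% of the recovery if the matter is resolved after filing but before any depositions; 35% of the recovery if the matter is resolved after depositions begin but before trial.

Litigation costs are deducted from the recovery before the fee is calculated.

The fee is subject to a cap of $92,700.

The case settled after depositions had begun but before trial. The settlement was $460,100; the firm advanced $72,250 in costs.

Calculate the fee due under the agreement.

Fee base (net of costs): $460,100 − $72,250 = $387,850
The matter settled after depositions had begun but before trial, so the 35% rate applies.
$387,850 × 35% = $135,747.50
$135,747.50 exceeds the $92,700 cap, so the fee is capped at $92,700.00.

$92,700.00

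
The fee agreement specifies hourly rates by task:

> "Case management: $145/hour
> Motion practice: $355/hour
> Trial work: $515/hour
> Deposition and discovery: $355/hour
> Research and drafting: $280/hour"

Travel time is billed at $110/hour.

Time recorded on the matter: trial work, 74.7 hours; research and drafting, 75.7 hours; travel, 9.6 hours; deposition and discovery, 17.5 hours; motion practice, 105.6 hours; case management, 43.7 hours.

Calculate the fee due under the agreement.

Case management: 43.7 × $145 = $6,336.50
Motion practice: 105.6 × $355 = $37,488.00
Trial work: 74.7 × $515 = $38,470.50
Deposition and discovery: 17.5 × $355 = $6,212.50
Research and drafting: 75.7 × $280 = $21,196.00
Subtotal: $6,336.50 + $37,488.00 + $38,470.50 + $6,212.50 + $21,196.00 = $109,703.50
Travel: 9.6 × $110 = $1,056.00
Total: $109,703.50 + $1,056.00 = $110,759.50

$110,759.50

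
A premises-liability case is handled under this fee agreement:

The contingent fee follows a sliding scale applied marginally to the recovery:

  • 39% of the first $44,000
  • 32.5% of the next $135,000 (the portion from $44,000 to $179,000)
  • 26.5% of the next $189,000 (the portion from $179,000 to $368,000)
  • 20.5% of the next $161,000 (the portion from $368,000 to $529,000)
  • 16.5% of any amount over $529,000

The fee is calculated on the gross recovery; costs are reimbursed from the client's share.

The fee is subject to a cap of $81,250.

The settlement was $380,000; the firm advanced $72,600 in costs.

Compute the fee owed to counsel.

$81,250.00

Fee base is the gross recovery, $380,000; costs are reimbursed separately.
First $44,000 at 39% = $17,160.00
Next $135,000 at 32.5% = $43,875.00
Next $189,000 at 26.5% = $50,085.00
Remaining $12,000 at 20.5% = $2,460.00
Fee: $17,160.00 + $43,875.00 + $50,085.00 + $2,460.00 = $113,580.00
$113,580.00 exceeds the $81,250 cap, so the fee is capped at $81,250.00.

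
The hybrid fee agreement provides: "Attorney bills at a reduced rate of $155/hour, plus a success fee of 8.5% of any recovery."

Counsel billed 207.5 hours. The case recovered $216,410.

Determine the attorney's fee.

Hourly: 207.5 × $155 = $32,162.50
Success fee: 8.5% of $216,410 = $18,394.85
Total: $32,162.50 + $18,394.85 = $50,557.35

$50,557.35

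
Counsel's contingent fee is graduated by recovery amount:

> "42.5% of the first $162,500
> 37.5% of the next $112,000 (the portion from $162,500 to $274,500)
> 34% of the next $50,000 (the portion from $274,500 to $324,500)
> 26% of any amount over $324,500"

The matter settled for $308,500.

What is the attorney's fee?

First $162,500 at 42.5% = $69,062.50
Next $112,000 at 37.5% = $42,000.00
Remaining $34,000 at 34% = $11,560.00
Fee: $69,062.50 + $42,000.00 + $11,560.00 = $122,622.50

$122,622.50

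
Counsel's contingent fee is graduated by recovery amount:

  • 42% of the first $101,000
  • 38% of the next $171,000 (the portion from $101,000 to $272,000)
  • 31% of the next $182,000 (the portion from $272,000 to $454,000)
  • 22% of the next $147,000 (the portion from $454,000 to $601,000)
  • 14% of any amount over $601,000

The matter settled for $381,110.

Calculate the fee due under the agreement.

First $101,000 at 42% = $42,420.00
Next $171,000 at 38% = $64,980.00
Remaining $109,110 at 31% = $33,824.10
Fee: $42,420.00 + $64,980.00 + $33,824.10 = $141,224.10

$141,224.10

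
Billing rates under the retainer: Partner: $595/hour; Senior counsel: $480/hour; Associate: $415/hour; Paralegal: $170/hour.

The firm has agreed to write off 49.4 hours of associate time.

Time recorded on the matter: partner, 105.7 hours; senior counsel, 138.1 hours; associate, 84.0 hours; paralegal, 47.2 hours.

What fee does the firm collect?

$151,562.50

Partner: 105.7 × $595 = $62,891.50
Senior counsel: 138.1 × $480 = $66,288.00
Associate: 84.0 × $415 = $34,860.00
Paralegal: 47.2 × $170 = $8,024.00
Subtotal: $172,063.50
Write-off: 49.4 × $415 = $20,501.00
Total: $172,063.50 − $20,501.00 = $151,562.50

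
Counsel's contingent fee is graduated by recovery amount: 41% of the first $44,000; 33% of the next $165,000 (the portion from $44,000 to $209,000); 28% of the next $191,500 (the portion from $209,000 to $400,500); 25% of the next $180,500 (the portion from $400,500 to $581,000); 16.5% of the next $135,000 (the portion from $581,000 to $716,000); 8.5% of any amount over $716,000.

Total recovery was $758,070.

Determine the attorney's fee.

$197,085.95

First $44,000 at 41% = $18,040.00
Next $165,000 at 33% = $54,450.00
Next $191,500 at 28% = $53,620.00
Next $180,500 at 25% = $45,125.00
Next $135,000 at 16.5% = $22,275.00
Remaining $42,070 at 8.5% = $3,575.95
Fee: $18,040.00 + $54,450.00 + $53,620.00 + $45,125.00 + $22,275.00 + $3,575.95 = $197,085.95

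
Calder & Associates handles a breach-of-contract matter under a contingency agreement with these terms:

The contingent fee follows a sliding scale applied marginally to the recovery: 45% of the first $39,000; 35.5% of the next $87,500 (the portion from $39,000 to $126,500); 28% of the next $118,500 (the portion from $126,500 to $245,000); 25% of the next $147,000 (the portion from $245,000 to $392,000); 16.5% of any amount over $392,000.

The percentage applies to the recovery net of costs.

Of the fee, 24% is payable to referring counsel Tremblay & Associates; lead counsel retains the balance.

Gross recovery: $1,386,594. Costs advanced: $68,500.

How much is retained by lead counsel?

Fee base (net of costs): $1,386,594 − $68,500 = $1,318,094
First $39,000 at 45% = $17,550.00
Next $87,500 at 35.5% = $31,062.50
Next $118,500 at 28% = $33,180.00
Next $147,000 at 25% = $36,750.00
Remaining $926,094 at 16.5% = $152,805.51
Fee: $17,550.00 + $31,062.50 + $33,180.00 + $36,750.00 + $152,805.51 = $271,348.01
Referral share: 24% of $271,348.01 = $65,123.52; lead counsel retains $271,348.01 − $65,123.52 = $206,224.49.

$206,224.49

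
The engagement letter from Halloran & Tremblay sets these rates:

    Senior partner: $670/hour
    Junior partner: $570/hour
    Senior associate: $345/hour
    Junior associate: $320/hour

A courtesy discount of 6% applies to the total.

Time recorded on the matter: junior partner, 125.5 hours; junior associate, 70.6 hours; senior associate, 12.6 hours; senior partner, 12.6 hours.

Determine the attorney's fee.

$100,501.04

Senior partner: 12.6 × $670 = $8,442.00
Junior partner: 125.5 × $570 = $71,535.00
Senior associate: 12.6 × $345 = $4,347.00
Junior associate: 70.6 × $320 = $22,592.00
Subtotal: $106,916.00
Less 6% discount: −$6,414.96
Total: $106,916.00 − $6,414.96 = $100,501.04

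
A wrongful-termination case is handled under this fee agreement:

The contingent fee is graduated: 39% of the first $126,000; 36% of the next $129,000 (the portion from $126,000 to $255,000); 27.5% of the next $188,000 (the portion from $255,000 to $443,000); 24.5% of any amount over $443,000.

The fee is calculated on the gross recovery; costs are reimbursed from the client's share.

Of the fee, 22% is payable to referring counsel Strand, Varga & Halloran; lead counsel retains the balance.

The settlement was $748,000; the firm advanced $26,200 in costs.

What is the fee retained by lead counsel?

$173,163.90

Fee base is the gross recovery, $748,000; costs are reimbursed separately.
First $126,000 at 39% = $49,140.00
Next $129,000 at 36% = $46,440.00
Next $188,000 at 27.5% = $51,700.00
Remaining $305,000 at 24.5% = $74,725.00
Fee: $49,140.00 + $46,440.00 + $51,700.00 + $74,725.00 = $222,005.00
Referral share: 22% of $222,005.00 = $48,841.10; lead counsel retains $222,005.00 − $48,841.10 = $173,163.90.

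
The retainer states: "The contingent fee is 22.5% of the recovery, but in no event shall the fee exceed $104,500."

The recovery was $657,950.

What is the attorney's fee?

22.5% of $657,950 = $148,038.75
That exceeds the $104,500 cap, so the fee is capped at $104,500.

$104,500.00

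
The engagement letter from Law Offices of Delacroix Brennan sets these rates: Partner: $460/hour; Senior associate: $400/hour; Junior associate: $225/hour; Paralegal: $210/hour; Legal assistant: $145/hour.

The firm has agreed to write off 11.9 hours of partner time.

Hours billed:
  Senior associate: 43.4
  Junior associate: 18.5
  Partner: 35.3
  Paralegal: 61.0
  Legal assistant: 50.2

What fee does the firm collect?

Partner: 35.3 × $460 = $16,238.00
Senior associate: 43.4 × $400 = $17,360.00
Junior associate: 18.5 × $225 = $4,162.50
Paralegal: 61.0 × $210 = $12,810.00
Legal assistant: 50.2 × $145 = $7,279.00
Subtotal: $57,849.50
Write-off: 11.9 × $460 = $5,474.00
Total: $57,849.50 − $5,474.00 = $52,375.50

$52,375.50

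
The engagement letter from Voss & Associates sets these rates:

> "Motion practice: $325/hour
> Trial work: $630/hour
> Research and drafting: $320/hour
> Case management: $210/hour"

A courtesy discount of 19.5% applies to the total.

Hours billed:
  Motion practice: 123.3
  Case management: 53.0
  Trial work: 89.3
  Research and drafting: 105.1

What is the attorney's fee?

Motion practice: 123.3 × $325 = $40,072.50
Trial work: 89.3 × $630 = $56,259.00
Research and drafting: 105.1 × $320 = $33,632.00
Case management: 53.0 × $210 = $11,130.00
Subtotal: $141,093.50
Less 19.5% discount: −$27,513.23
Total: $141,093.50 − $27,513.23 = $113,580.27

$113,580.27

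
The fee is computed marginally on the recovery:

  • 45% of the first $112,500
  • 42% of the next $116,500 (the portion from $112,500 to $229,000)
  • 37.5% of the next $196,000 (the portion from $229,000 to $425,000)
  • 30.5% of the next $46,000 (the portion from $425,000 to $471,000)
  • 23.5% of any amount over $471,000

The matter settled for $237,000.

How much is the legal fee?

$102,555.00

First $112,500 at 45% = $50,625.00
Next $116,500 at 42% = $48,930.00
Remaining $8,000 at 37.5% = $3,000.00
Fee: $50,625.00 + $48,930.00 + $3,000.00 = $102,555.00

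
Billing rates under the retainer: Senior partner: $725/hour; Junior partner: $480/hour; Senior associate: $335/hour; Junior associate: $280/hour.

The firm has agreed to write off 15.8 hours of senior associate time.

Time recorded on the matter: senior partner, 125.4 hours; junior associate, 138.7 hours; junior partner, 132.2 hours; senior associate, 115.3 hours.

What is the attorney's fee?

$226,539.50

Senior partner: 125.4 × $725 = $90,915.00
Junior partner: 132.2 × $480 = $63,456.00
Senior associate: 115.3 × $335 = $38,625.50
Junior associate: 138.7 × $280 = $38,836.00
Subtotal: $231,832.50
Write-off: 15.8 × $335 = $5,293.00
Total: $231,832.50 − $5,293.00 = $226,539.50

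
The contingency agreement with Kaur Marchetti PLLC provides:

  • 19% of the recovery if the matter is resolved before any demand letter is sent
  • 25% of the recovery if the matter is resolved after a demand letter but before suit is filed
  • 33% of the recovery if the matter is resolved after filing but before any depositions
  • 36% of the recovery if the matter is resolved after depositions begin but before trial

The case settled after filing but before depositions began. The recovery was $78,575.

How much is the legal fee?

$25,929.75

The matter settled after filing but before depositions began, so the 33% rate applies.
$78,575 × 33% = $25,929.75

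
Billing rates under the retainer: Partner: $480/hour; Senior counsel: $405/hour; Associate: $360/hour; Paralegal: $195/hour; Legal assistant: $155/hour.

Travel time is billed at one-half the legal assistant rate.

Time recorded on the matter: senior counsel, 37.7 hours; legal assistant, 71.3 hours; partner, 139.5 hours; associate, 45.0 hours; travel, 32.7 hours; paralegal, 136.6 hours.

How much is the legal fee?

Partner: 139.5 × $480 = $66,960.00
Senior counsel: 37.7 × $405 = $15,268.50
Associate: 45.0 × $360 = $16,200.00
Paralegal: 136.6 × $195 = $26,637.00
Legal assistant: 71.3 × $155 = $11,051.50
Subtotal: $66,960.00 + $15,268.50 + $16,200.00 + $26,637.00 + $11,051.50 = $136,117.00
Travel: 32.7 × ($155 ÷ 2) = 32.7 × $77.50 = $2,534.25
Total: $136,117.00 + $2,534.25 = $138,651.25

$138,651.25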